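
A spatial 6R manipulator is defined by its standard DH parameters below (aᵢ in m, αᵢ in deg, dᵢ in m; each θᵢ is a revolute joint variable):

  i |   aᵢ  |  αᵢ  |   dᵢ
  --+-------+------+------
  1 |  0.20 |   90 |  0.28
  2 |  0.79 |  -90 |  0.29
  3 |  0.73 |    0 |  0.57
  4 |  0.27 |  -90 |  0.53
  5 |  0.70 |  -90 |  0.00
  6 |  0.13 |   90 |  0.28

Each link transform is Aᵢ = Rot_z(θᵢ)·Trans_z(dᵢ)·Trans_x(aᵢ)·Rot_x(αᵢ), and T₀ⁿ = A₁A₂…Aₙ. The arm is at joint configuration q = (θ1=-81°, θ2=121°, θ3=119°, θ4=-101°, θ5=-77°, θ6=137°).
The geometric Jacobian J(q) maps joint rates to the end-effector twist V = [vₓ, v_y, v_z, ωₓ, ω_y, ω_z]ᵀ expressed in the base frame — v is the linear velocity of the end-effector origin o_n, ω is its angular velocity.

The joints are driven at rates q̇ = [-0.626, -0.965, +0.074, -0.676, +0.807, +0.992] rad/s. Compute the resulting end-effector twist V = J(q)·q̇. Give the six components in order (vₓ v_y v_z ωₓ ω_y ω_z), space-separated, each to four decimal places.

o_n = [0.1919, 1.8178, 0.3931]
J₁: ẑ×o_n = [-1.8178, 0.1919, 0.0000], ω = ẑ
J2: z=[-0.9877, -0.1564, 0.0000] o=[0.0313, -0.1975, 0.2800] → [-0.0177, 0.1117, -1.9654, -0.9877, -0.1564, 0.0000]
J3: z=[-0.1341, 0.8466, -0.5150] o=[-0.3188, 0.1590, 0.9572] → [0.3768, -0.3387, -0.6548, -0.1341, 0.8466, -0.5150]
J4: z=[-0.1341, 0.8466, -0.5150] o=[0.2639, 0.5614, 0.3602] → [0.6749, 0.0415, -0.1076, -0.1341, 0.8466, -0.5150]
J5: z=[0.9642, -0.0084, -0.2649] o=[0.2546, 1.1538, 0.3074] → [0.1752, -0.0660, 0.6398, 0.9642, -0.0084, -0.2649]
J6: z=[0.2529, 0.3281, 0.9102] o=[0.1991, 1.8150, 0.0844] → [0.0987, -0.0846, 0.0031, 0.2529, 0.3281, 0.9102]
V = J·q̇ = [0.9659, -0.4182, 2.4402, 2.0629, -0.0401, 0.3732]

0.9659 -0.4182 2.4402 2.0629 -0.0401 0.3732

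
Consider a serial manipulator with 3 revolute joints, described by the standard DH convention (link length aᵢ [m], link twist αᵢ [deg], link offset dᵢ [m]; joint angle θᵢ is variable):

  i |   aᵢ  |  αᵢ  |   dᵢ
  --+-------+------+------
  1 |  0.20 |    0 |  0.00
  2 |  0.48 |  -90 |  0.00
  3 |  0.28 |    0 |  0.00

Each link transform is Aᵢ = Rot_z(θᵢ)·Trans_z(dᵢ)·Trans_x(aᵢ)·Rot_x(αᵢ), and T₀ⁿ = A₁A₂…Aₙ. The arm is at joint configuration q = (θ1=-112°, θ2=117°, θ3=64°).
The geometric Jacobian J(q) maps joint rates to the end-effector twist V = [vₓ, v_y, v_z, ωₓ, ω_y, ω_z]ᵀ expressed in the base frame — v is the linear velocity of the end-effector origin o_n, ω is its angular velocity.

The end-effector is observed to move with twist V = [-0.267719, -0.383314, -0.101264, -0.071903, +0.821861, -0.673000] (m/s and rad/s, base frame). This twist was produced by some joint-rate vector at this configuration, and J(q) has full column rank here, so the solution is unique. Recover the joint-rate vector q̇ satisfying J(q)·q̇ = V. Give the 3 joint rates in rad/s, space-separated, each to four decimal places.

-0.5190 -0.1540 0.8250

o_n = [0.5255, -0.1329, -0.2517]
J₁: ẑ×o_n = [0.1329, 0.5255, -0.0000], ω = ẑ
J2: z=[0.0000, 0.0000, 1.0000] o=[-0.0749, -0.1854, 0.0000] → [-0.0525, 0.6005, 0.0000, 0.0000, 0.0000, 1.0000]
J3: z=[-0.0872, 0.9962, 0.0000] o=[0.4033, -0.1436, 0.0000] → [-0.2507, -0.0219, -0.1227, -0.0872, 0.9962, 0.0000]
q̇ = J⁺·V = [-0.5190, -0.1540, 0.8250]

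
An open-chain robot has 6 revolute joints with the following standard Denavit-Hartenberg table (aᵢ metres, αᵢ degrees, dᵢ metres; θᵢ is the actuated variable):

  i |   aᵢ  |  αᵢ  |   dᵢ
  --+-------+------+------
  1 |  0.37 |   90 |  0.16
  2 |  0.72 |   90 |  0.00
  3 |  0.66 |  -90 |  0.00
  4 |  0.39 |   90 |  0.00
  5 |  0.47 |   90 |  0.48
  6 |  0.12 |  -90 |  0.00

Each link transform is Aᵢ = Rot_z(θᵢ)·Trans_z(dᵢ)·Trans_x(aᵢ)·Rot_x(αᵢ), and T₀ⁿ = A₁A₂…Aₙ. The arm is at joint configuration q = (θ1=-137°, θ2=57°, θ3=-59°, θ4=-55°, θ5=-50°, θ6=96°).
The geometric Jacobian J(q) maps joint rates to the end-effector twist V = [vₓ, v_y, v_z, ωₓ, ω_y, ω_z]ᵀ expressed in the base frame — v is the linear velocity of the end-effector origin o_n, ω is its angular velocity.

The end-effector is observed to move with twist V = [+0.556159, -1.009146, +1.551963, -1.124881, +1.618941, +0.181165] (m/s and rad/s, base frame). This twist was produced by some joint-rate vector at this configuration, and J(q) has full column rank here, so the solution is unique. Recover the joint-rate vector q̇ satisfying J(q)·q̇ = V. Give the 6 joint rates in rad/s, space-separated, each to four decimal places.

0.3240 0.9370 -0.0060 0.8790 0.7400 0.9190

o_n = [-0.6562, -1.5167, 0.2620]
J₁: ẑ×o_n = [1.5167, -0.6562, 0.0000], ω = ẑ
J2: z=[-0.6820, 0.7314, 0.0000] o=[-0.2706, -0.2523, 0.1600] → [0.0746, 0.0696, 1.1443, -0.6820, 0.7314, 0.0000]
J3: z=[-0.6134, -0.5720, -0.5446] o=[-0.5574, -0.5198, 0.7638] → [-0.2559, -0.2540, 0.5549, -0.6134, -0.5720, -0.5446]
J4: z=[-0.6927, 0.0583, 0.7189] o=[-0.3070, -1.0598, 1.0489] → [0.2826, -0.7961, 0.3368, -0.6927, 0.0583, 0.7189]
J5: z=[-0.6626, 0.3422, -0.6662] o=[-0.4180, -1.4255, 0.9716] → [-0.3035, -0.3115, 0.1419, -0.6626, 0.3422, -0.6662]
J6: z=[0.6634, 0.6810, -0.3101] o=[-0.5727, -1.5656, 0.3330] → [-0.0332, 0.0730, 0.0893, 0.6634, 0.6810, -0.3101]
q̇ = J⁺·V = [0.3240, 0.9370, -0.0060, 0.8790, 0.7400, 0.9190]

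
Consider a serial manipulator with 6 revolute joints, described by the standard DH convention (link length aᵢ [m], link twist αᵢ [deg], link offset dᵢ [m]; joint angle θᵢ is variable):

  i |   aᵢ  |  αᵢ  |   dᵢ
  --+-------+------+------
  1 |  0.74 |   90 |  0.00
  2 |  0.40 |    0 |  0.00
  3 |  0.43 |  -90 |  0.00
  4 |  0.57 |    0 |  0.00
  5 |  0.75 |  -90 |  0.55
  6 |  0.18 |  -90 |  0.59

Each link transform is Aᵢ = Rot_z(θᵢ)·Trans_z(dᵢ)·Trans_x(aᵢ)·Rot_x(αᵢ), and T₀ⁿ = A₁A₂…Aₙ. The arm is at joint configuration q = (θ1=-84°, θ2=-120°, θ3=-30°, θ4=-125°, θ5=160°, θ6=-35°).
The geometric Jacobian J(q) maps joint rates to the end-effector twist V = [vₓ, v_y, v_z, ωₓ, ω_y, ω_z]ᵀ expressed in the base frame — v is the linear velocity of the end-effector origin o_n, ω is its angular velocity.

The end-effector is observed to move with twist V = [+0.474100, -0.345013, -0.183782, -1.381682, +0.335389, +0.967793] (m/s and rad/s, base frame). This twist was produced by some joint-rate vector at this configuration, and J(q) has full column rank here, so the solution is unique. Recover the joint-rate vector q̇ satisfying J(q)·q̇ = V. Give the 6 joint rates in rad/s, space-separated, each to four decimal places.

o_n = [0.5736, -0.3759, -1.1620]
J₁: ẑ×o_n = [0.3759, 0.5736, -0.0000], ω = ẑ
J2: z=[-0.9945, -0.1045, 0.0000] o=[0.0774, -0.7359, 0.0000] → [0.1215, -1.1557, -0.3062, -0.9945, -0.1045, 0.0000]
J3: z=[-0.9945, -0.1045, 0.0000] o=[0.0564, -0.5370, -0.3464] → [0.0853, -0.8112, -0.1062, -0.9945, -0.1045, 0.0000]
J4: z=[0.0523, -0.4973, -0.8660] o=[0.0175, -0.1667, -0.5614] → [0.1175, -0.4502, 0.2656, 0.0523, -0.4973, -0.8660]
J5: z=[0.0523, -0.4973, -0.8660] o=[-0.4172, -0.4971, -0.3979] → [0.4849, -0.8181, 0.4990, 0.0523, -0.4973, -0.8660]
J6: z=[0.8666, -0.4084, 0.2868] o=[-0.0163, -0.1965, -1.1814] → [0.0435, 0.1524, 0.0854, 0.8666, -0.4084, 0.2868]
q̇ = J⁺·V = [0.8500, 0.2140, 0.6180, -0.7300, 0.3890, -0.6190]

0.8500 0.2140 0.6180 -0.7300 0.3890 -0.6190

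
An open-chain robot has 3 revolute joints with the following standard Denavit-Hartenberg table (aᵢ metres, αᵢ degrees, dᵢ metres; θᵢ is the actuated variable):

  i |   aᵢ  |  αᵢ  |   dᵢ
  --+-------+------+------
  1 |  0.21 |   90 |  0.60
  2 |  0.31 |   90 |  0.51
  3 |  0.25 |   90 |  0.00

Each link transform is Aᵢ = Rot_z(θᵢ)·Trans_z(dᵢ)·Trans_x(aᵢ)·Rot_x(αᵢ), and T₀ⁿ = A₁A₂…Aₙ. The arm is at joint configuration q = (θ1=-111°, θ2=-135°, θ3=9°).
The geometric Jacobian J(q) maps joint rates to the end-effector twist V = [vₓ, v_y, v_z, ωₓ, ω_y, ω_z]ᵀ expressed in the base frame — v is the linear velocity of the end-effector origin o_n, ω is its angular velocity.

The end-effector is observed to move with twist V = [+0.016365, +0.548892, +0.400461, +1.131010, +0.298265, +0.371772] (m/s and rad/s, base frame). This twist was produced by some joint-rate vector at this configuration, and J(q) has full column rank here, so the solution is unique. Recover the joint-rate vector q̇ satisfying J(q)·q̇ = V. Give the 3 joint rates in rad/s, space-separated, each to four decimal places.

o_n = [-0.4468, 0.3684, 0.2062]
J₁: ẑ×o_n = [-0.3684, -0.4468, 0.0000], ω = ẑ
J2: z=[-0.9336, 0.3584, 0.0000] o=[-0.0753, -0.1961, 0.6000] → [-0.1411, -0.3676, -0.3938, -0.9336, 0.3584, 0.0000]
J3: z=[0.2534, 0.6601, 0.7071] o=[-0.4728, 0.1914, 0.3808] → [-0.2404, 0.0627, 0.0277, 0.2534, 0.6601, 0.7071]
q̇ = J⁺·V = [-0.3120, -0.9490, 0.9670]

-0.3120 -0.9490 0.9670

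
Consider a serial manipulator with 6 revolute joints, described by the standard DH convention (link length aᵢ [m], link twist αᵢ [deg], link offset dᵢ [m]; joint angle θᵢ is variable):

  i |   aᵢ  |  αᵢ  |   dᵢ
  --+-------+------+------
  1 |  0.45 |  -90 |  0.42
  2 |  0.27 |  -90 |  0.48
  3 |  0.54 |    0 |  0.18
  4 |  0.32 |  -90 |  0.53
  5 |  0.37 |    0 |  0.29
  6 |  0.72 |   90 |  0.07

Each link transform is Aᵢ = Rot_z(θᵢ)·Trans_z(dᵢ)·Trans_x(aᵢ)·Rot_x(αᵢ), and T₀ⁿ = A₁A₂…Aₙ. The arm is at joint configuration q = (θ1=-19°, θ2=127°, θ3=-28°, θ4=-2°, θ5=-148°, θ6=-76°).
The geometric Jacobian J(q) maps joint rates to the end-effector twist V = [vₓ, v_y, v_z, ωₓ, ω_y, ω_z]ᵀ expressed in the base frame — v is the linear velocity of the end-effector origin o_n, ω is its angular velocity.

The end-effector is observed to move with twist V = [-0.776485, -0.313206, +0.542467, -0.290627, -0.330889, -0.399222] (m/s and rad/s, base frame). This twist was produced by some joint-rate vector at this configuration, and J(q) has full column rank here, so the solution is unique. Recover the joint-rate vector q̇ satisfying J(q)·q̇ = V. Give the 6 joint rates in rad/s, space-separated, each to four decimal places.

-0.0180 0.2940 0.8580 -0.9540 0.8670 -0.0570

o_n = [-0.1022, 0.2107, 0.2780]
J₁: ẑ×o_n = [-0.2107, -0.1022, 0.0000], ω = ẑ
J2: z=[0.3256, 0.9455, 0.0000] o=[0.4255, -0.1465, 0.4200] → [-0.1342, 0.0462, 0.6152, 0.3256, 0.9455, 0.0000]
J3: z=[-0.7551, 0.2600, 0.6018] o=[0.4281, 0.3602, 0.2044] → [0.1092, -0.2635, 0.2509, -0.7551, 0.2600, 0.6018]
J4: z=[-0.7551, 0.2600, 0.6018] o=[0.1034, 0.7402, -0.0681] → [0.4087, 0.1376, 0.4533, -0.7551, 0.2600, 0.6018]
J5: z=[-0.5665, -0.7209, -0.3993] o=[-0.4024, 1.0836, 0.0295] → [-0.5277, 0.0209, 0.7108, -0.5665, -0.7209, -0.3993]
J6: z=[-0.5665, -0.7209, -0.3993] o=[-0.6112, 0.7239, 0.2488] → [-0.2260, -0.1867, 0.6576, -0.5665, -0.7209, -0.3993]
q̇ = J⁺·V = [-0.0180, 0.2940, 0.8580, -0.9540, 0.8670, -0.0570]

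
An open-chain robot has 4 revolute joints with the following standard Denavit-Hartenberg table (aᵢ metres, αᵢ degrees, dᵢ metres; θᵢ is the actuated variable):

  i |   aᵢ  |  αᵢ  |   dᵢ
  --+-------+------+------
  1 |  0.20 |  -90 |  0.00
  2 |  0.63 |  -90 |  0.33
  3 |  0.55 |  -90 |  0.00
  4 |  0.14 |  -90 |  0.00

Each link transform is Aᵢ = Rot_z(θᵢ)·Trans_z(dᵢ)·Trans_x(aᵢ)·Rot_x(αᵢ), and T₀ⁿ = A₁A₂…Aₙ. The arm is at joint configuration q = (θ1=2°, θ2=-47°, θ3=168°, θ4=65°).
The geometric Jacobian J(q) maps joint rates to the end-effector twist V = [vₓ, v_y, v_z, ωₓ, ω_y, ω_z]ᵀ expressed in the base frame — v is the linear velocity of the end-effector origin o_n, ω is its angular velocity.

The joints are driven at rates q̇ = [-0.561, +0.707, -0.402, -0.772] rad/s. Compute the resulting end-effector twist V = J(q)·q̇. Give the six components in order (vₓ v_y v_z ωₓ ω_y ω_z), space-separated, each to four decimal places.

0.2072 -0.3261 -0.0148 -0.1827 -0.0545 -0.1694

o_n = [0.1233, 0.2078, 0.1115]
J₁: ẑ×o_n = [-0.2078, 0.1233, 0.0000], ω = ẑ
J2: z=[-0.0349, 0.9994, 0.0000] o=[0.1999, 0.0070, 0.0000] → [0.1114, 0.0039, 0.0695, -0.0349, 0.9994, 0.0000]
J3: z=[0.7309, 0.0255, -0.6820] o=[0.6178, 0.3518, 0.4608] → [-0.1071, 0.5925, -0.0926, 0.7309, 0.0255, -0.6820]
J4: z=[-0.1758, 0.9726, -0.1521] o=[0.2551, 0.2247, 0.0673] → [0.0404, 0.0278, 0.1311, -0.1758, 0.9726, -0.1521]
V = J·q̇ = [0.2072, -0.3261, -0.0148, -0.1827, -0.0545, -0.1694]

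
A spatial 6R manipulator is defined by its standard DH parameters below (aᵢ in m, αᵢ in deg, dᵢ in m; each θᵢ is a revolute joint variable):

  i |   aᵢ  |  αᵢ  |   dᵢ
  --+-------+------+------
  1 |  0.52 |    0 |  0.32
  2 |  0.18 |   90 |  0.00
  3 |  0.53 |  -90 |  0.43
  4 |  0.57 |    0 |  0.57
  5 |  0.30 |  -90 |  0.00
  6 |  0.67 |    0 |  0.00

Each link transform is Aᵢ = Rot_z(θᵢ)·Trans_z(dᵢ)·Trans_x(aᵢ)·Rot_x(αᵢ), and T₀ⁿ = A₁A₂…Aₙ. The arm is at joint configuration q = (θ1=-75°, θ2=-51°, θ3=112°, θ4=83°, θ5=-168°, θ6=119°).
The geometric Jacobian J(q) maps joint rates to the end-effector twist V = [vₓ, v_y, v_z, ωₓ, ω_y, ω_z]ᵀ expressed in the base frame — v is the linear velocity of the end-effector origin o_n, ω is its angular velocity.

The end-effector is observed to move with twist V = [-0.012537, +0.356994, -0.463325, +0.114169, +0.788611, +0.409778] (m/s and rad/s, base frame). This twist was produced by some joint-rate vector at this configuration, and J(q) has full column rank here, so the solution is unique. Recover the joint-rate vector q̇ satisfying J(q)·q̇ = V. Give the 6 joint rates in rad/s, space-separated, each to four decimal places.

0.7850 0.8240 0.2970 0.9910 0.1120 -0.8510

o_n = [0.2814, -0.5732, 0.8798]
J₁: ẑ×o_n = [0.5732, 0.2814, -0.0000], ω = ẑ
J2: z=[0.0000, 0.0000, 1.0000] o=[0.1346, -0.5023, 0.3200] → [0.0709, 0.1468, -0.0000, 0.0000, 0.0000, 1.0000]
J3: z=[-0.8090, 0.5878, 0.0000] o=[0.0288, -0.6479, 0.3200] → [0.3290, 0.4529, -0.2089, -0.8090, 0.5878, 0.0000]
J4: z=[0.5450, 0.7501, -0.3746] o=[-0.2024, -0.2345, 0.8114] → [-0.0756, -0.2185, -0.5475, 0.5450, 0.7501, -0.3746]
J5: z=[0.5450, 0.7501, -0.3746] o=[0.5812, -0.1185, 0.6623] → [-0.0072, -0.0062, -0.0229, 0.5450, 0.7501, -0.3746]
J6: z=[0.2899, 0.2507, 0.9237] o=[0.3452, 0.0651, 0.6865] → [0.6381, -0.1150, -0.1690, 0.2899, 0.2507, 0.9237]
q̇ = J⁺·V = [0.7850, 0.8240, 0.2970, 0.9910, 0.1120, -0.8510]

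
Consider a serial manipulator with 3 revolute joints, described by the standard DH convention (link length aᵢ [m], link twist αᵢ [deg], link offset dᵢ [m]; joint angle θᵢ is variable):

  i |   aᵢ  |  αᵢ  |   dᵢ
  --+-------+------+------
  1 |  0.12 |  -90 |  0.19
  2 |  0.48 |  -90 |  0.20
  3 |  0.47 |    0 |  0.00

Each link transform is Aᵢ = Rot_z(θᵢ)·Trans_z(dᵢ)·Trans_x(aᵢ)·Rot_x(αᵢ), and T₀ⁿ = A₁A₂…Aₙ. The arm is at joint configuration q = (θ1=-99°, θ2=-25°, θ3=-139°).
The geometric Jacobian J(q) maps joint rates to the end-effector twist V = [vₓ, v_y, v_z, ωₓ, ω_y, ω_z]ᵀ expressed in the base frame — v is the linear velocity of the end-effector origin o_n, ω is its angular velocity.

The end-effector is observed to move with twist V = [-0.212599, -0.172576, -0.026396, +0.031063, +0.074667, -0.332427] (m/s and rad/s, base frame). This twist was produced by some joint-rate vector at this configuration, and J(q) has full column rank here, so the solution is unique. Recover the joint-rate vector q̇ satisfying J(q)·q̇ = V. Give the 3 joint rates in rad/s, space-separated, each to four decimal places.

-0.5010 0.0190 -0.1860

o_n = [0.4656, -0.3102, 0.2429]
J₁: ẑ×o_n = [0.3102, 0.4656, -0.0000], ω = ẑ
J2: z=[0.9877, -0.1564, 0.0000] o=[-0.0188, -0.1185, 0.1900] → [-0.0083, -0.0523, -0.1135, 0.9877, -0.1564, 0.0000]
J3: z=[-0.0661, -0.4174, -0.9063] o=[0.1107, -0.5795, 0.3929] → [0.3066, -0.3315, 0.1303, -0.0661, -0.4174, -0.9063]
q̇ = J⁺·V = [-0.5010, 0.0190, -0.1860]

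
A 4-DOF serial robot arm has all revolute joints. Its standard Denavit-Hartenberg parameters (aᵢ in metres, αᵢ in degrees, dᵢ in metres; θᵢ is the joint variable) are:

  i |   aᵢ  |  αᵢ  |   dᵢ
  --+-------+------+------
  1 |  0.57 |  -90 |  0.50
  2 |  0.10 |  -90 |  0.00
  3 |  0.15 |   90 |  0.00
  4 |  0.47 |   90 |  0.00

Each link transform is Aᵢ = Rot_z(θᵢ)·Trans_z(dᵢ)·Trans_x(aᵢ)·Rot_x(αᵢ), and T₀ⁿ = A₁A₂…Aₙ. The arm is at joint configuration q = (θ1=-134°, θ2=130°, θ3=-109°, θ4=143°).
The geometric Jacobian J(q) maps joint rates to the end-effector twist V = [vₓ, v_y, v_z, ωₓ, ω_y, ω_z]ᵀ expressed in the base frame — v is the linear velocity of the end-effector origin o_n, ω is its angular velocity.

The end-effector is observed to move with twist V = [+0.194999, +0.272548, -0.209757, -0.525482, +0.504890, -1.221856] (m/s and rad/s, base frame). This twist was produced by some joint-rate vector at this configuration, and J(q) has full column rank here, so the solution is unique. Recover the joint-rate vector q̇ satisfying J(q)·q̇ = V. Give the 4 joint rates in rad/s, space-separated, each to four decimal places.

-0.7340 -0.8570 -0.3150 -0.3940

o_n = [-0.3213, -0.0260, 0.5490]
J₁: ẑ×o_n = [0.0260, -0.3213, 0.0000], ω = ẑ
J2: z=[0.7193, -0.6947, 0.0000] o=[-0.3960, -0.4100, 0.5000] → [-0.0340, -0.0353, 0.3281, 0.7193, -0.6947, 0.0000]
J3: z=[0.5321, 0.5510, 0.6428] o=[-0.3513, -0.3638, 0.4234] → [-0.1479, -0.0476, 0.1632, 0.5321, 0.5510, 0.6428]
J4: z=[-0.6564, -0.2110, 0.7243] o=[-0.2711, -0.4849, 0.4608] → [-0.3510, 0.0215, -0.3118, -0.6564, -0.2110, 0.7243]
q̇ = J⁺·V = [-0.7340, -0.8570, -0.3150, -0.3940]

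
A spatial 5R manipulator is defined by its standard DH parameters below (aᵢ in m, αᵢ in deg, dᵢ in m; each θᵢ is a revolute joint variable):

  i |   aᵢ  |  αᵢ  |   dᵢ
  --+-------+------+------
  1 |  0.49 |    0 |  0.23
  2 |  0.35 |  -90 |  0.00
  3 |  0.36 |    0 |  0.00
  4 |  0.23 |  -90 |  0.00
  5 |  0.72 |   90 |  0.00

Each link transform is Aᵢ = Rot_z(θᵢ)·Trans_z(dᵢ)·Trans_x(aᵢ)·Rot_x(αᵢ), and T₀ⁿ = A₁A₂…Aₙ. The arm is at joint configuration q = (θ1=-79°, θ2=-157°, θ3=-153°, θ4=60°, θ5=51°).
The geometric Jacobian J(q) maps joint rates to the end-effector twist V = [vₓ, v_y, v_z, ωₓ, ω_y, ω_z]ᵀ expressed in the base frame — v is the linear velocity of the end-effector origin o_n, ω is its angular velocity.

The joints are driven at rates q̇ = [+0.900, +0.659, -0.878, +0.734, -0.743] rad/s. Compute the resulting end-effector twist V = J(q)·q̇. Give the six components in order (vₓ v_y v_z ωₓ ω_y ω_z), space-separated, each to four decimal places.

o_n = [0.5610, -0.1735, 1.0756]
J₁: ẑ×o_n = [0.1735, 0.5610, -0.0000], ω = ẑ
J2: z=[0.0000, 0.0000, 1.0000] o=[0.0935, -0.4810, 0.2300] → [-0.3075, 0.4675, 0.0000, 0.0000, 0.0000, 1.0000]
J3: z=[-0.8290, -0.5592, 0.0000] o=[-0.1022, -0.1908, 0.2300] → [-0.4729, 0.7010, 0.3565, -0.8290, -0.5592, 0.0000]
J4: z=[-0.8290, -0.5592, 0.0000] o=[0.0771, -0.4568, 0.3934] → [-0.3815, 0.5655, 0.0358, -0.8290, -0.5592, 0.0000]
J5: z=[-0.5584, 0.8279, 0.0523] o=[0.0839, -0.4667, 0.6231] → [0.3593, 0.2777, -0.5588, -0.5584, 0.8279, 0.0523]
V = J·q̇ = [-0.1782, 0.4063, 0.1284, 0.5343, -0.5346, 1.5201]

-0.1782 0.4063 0.1284 0.5343 -0.5346 1.5201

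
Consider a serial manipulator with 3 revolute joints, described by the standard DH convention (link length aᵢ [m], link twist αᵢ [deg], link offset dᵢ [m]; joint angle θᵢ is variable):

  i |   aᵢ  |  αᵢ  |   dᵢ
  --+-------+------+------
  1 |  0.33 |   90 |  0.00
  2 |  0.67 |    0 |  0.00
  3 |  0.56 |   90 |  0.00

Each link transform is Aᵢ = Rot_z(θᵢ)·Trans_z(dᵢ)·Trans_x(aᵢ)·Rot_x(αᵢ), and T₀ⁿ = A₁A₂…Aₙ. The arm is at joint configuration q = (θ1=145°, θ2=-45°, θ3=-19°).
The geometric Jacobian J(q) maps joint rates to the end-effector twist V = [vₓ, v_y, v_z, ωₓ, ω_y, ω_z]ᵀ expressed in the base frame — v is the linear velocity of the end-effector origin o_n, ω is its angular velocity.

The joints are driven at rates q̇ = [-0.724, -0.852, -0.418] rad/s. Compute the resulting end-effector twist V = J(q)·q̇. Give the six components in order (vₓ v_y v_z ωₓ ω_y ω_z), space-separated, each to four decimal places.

o_n = [-0.8595, 0.6018, -0.9771]
J₁: ẑ×o_n = [-0.6018, -0.8595, 0.0000], ω = ẑ
J2: z=[0.5736, 0.8192, 0.0000] o=[-0.2703, 0.1893, 0.0000] → [-0.8004, 0.5604, 0.7192, 0.5736, 0.8192, 0.0000]
J3: z=[0.5736, 0.8192, 0.0000] o=[-0.6584, 0.4610, -0.4738] → [-0.4123, 0.2887, 0.2455, 0.5736, 0.8192, 0.0000]
V = J·q̇ = [1.2900, 0.0241, -0.7154, -0.7284, -1.0403, -0.7240]

1.2900 0.0241 -0.7154 -0.7284 -1.0403 -0.7240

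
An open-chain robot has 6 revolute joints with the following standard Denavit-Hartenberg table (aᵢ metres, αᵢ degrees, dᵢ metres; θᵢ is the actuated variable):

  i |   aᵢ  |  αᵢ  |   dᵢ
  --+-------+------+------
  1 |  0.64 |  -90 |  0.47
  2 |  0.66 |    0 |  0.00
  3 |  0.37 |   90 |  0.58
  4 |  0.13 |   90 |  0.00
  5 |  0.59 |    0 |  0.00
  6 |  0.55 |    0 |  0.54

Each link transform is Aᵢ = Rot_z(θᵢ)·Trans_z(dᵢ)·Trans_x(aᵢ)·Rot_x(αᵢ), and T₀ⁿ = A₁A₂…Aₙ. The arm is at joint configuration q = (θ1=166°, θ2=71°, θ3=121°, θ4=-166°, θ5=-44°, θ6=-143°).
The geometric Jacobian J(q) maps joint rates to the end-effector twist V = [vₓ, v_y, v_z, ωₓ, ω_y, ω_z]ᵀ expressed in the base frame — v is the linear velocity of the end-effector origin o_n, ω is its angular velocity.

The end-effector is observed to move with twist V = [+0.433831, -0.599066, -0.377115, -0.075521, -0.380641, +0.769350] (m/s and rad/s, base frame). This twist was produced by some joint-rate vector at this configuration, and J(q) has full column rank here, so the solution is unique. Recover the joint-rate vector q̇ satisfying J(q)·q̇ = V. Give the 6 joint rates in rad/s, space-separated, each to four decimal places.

o_n = [-0.9459, -0.8998, 0.2293]
J₁: ẑ×o_n = [0.8998, -0.9459, 0.0000], ω = ẑ
J2: z=[-0.2419, -0.9703, 0.0000] o=[-0.6210, 0.1548, 0.4700] → [0.2335, -0.0582, -0.0601, -0.2419, -0.9703, 0.0000]
J3: z=[-0.2419, -0.9703, 0.0000] o=[-0.8295, 0.2068, -0.1540] → [-0.3720, 0.0927, 0.1548, -0.2419, -0.9703, 0.0000]
J4: z=[0.2017, -0.0503, -0.9781] o=[-0.6186, -0.4435, -0.0771] → [-0.4617, 0.2583, -0.1085, 0.2017, -0.0503, -0.9781]
J5: z=[-0.4643, -0.8842, -0.0503] o=[-0.7307, -0.3831, -0.1033] → [-0.3201, 0.1653, 0.0497, -0.4643, -0.8842, -0.0503]
J6: z=[-0.4643, -0.8842, -0.0503] o=[-1.1794, -0.1655, 0.2119] → [-0.0523, -0.0037, 0.5475, -0.4643, -0.8842, -0.0503]
q̇ = J⁺·V = [0.7950, 0.1590, 0.2810, 0.0290, 0.7600, -0.8140]

0.7950 0.1590 0.2810 0.0290 0.7600 -0.8140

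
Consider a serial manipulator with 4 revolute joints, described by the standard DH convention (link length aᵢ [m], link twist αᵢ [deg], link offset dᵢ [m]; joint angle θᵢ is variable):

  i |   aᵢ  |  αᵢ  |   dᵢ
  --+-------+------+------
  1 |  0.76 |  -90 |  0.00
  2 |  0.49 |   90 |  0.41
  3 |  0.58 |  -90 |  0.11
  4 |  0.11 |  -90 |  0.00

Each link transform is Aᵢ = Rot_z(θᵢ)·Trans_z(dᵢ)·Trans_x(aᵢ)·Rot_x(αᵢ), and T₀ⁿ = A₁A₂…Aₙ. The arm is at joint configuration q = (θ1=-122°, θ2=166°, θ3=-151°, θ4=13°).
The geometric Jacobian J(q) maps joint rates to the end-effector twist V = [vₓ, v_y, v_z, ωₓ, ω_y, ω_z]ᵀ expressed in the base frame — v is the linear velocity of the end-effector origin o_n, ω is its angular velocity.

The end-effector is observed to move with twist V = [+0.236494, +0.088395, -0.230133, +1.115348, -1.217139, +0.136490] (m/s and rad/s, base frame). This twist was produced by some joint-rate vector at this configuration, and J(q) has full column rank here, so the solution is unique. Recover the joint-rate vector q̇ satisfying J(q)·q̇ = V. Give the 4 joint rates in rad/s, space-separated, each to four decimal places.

0.4810 0.9690 0.4410 -0.7110

o_n = [-0.4056, -0.7941, -0.0559]
J₁: ẑ×o_n = [0.7941, -0.4056, 0.0000], ω = ẑ
J2: z=[0.8480, -0.5299, 0.0000] o=[-0.4027, -0.6445, 0.0000] → [0.0296, 0.0474, -0.1283, 0.8480, -0.5299, 0.0000]
J3: z=[-0.1282, -0.2052, -0.9703] o=[0.1969, -0.4586, -0.1185] → [-0.3384, 0.5926, -0.0806, -0.1282, -0.2052, -0.9703]
J4: z=[-0.4924, 0.8624, -0.1173] o=[-0.3165, -0.7496, -0.1026] → [0.0350, 0.0334, 0.0988, -0.4924, 0.8624, -0.1173]
q̇ = J⁺·V = [0.4810, 0.9690, 0.4410, -0.7110]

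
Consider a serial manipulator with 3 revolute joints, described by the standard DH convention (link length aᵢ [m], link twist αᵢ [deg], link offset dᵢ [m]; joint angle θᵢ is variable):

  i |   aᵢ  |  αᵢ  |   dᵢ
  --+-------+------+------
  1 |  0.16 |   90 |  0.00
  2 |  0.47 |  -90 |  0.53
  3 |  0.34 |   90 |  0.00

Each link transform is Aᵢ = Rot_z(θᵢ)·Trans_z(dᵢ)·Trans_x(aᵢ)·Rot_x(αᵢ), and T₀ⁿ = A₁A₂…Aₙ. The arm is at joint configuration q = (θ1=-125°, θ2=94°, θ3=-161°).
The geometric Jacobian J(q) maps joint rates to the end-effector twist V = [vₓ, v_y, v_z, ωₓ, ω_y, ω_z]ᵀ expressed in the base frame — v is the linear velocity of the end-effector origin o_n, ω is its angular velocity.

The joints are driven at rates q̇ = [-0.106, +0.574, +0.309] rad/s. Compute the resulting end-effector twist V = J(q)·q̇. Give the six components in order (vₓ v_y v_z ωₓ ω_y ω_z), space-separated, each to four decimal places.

o_n = [-0.6107, 0.2449, 0.1482]
J₁: ẑ×o_n = [-0.2449, -0.6107, 0.0000], ω = ẑ
J2: z=[-0.8192, 0.5736, 0.0000] o=[-0.0918, -0.1311, 0.0000] → [0.0850, 0.1214, -0.0104, -0.8192, 0.5736, 0.0000]
J3: z=[0.5722, 0.8172, -0.0698] o=[-0.5071, 0.1998, 0.4689] → [-0.2589, 0.1907, 0.1104, 0.5722, 0.8172, -0.0698]
V = J·q̇ = [-0.0053, 0.1933, 0.0282, -0.2934, 0.5817, -0.1276]

-0.0053 0.1933 0.0282 -0.2934 0.5817 -0.1276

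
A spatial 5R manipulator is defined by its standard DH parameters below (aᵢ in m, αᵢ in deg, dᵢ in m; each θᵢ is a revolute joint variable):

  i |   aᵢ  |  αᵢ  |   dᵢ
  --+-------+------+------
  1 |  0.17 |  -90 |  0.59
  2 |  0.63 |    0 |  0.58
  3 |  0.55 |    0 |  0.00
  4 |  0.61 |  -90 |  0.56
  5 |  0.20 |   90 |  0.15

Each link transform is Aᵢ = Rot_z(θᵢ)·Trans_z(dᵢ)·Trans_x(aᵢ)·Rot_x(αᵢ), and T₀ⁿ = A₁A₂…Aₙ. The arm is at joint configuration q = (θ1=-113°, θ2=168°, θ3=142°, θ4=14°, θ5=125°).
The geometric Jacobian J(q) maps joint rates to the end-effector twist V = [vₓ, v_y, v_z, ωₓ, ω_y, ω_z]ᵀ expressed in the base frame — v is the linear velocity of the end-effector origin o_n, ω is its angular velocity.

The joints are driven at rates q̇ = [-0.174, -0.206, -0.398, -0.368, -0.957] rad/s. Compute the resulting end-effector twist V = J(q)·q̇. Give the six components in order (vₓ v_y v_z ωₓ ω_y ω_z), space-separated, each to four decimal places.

o_n = [0.7438, -0.7461, 1.0501]
J₁: ẑ×o_n = [0.7461, 0.7438, -0.0000], ω = ẑ
J2: z=[0.9205, -0.3907, 0.0000] o=[-0.0664, -0.1565, 0.5900] → [-0.1798, -0.4235, -0.2262, 0.9205, -0.3907, 0.0000]
J3: z=[0.9205, -0.3907, 0.0000] o=[0.7082, 0.1841, 0.4590] → [-0.2310, -0.5441, -0.8424, 0.9205, -0.3907, 0.0000]
J4: z=[0.9205, -0.3907, 0.0000] o=[0.5701, -0.1413, 0.8803] → [-0.0663, -0.1563, -0.4889, 0.9205, -0.3907, 0.0000]
J5: z=[-0.2297, -0.5411, -0.8090] o=[0.8928, -0.8144, 1.2389] → [0.1574, 0.0772, -0.0963, -0.2297, -0.5411, -0.8090]
V = J·q̇ = [-0.1271, 0.1580, 0.6539, -0.6749, 0.8976, 0.6002]

-0.1271 0.1580 0.6539 -0.6749 0.8976 0.6002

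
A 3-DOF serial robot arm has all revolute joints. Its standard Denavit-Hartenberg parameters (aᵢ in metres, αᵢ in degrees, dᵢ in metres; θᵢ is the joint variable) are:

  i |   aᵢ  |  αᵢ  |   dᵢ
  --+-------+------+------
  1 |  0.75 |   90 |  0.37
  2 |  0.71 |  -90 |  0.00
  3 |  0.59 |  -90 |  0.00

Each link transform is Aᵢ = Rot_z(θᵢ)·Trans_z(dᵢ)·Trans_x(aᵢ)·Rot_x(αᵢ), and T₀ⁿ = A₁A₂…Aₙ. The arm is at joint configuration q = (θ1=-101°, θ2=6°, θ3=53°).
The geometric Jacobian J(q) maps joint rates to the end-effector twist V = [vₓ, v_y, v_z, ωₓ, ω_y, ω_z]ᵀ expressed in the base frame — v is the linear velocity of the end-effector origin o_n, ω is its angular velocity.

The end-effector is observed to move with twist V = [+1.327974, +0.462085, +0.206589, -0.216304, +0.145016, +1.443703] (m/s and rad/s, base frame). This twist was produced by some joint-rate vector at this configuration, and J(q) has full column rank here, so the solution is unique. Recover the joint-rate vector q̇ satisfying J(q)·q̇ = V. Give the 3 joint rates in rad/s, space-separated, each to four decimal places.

o_n = [0.1173, -1.8659, 0.4813]
J₁: ẑ×o_n = [1.8659, 0.1173, -0.0000], ω = ẑ
J2: z=[-0.9816, 0.1908, 0.0000] o=[-0.1431, -0.7362, 0.3700] → [0.0212, 0.1093, 1.0592, -0.9816, 0.1908, 0.0000]
J3: z=[0.0199, 0.1026, 0.9945] o=[-0.2778, -1.4294, 0.4442] → [0.4380, 0.3923, -0.0493, 0.0199, 0.1026, 0.9945]
q̇ = J⁺·V = [0.4820, 0.2400, 0.9670]

0.4820 0.2400 0.9670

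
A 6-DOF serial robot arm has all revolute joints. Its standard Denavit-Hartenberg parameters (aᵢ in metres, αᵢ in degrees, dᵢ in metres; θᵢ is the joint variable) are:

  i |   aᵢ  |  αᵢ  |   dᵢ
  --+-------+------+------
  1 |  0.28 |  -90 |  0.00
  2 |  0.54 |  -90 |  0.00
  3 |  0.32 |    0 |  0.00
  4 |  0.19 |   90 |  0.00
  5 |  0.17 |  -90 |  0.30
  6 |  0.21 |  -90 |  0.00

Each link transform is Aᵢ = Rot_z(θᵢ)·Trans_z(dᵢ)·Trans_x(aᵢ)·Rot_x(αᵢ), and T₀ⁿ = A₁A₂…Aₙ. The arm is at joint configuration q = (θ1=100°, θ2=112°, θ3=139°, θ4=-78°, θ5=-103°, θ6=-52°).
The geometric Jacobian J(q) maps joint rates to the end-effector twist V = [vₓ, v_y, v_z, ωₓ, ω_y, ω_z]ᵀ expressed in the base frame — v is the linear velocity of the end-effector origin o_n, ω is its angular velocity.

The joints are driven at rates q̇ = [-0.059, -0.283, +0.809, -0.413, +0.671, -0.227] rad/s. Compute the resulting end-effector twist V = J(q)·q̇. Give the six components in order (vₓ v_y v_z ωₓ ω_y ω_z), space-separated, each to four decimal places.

0.1261 0.2594 -0.0093 -0.1290 -0.6261 -0.3362

o_n = [0.0444, 0.2757, -0.8186]
J₁: ẑ×o_n = [-0.2757, 0.0444, 0.0000], ω = ẑ
J2: z=[-0.9848, -0.1736, 0.0000] o=[-0.0486, 0.2757, 0.0000] → [0.1422, -0.8062, 0.0162, -0.9848, -0.1736, 0.0000]
J3: z=[0.1610, -0.9131, 0.3746] o=[-0.0135, 0.0765, -0.5007] → [0.2157, 0.0729, 0.0849, 0.1610, -0.9131, 0.3746]
J4: z=[0.1610, -0.9131, 0.3746] o=[0.1775, 0.2021, -0.2768] → [0.4672, 0.0374, -0.1098, 0.1610, -0.9131, 0.3746]
J5: z=[-0.4206, -0.4068, -0.8109] o=[0.3472, 0.1970, -0.3622] → [0.2495, 0.0536, -0.1563, -0.4206, -0.4068, -0.8109]
J6: z=[0.8338, 0.1791, -0.5223] o=[0.1602, 0.2272, -0.6503] → [-0.0048, 0.2008, 0.0612, 0.8338, 0.1791, -0.5223]
V = J·q̇ = [0.1261, 0.2594, -0.0093, -0.1290, -0.6261, -0.3362]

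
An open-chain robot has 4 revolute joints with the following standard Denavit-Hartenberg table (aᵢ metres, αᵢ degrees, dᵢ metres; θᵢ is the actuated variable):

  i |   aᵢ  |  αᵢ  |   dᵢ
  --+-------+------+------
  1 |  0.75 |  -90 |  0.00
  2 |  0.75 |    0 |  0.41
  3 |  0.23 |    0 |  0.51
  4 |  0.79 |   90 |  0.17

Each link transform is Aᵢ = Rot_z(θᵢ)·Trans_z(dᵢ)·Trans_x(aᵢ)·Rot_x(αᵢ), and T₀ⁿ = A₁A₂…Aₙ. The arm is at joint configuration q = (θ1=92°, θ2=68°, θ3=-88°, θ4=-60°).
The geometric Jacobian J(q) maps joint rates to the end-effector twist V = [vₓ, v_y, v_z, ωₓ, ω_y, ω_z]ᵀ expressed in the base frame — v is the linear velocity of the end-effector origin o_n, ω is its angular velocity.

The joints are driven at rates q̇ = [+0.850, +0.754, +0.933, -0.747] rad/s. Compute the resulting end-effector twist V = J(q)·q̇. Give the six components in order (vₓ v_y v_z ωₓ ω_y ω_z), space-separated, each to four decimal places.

-1.1554 -0.6275 -0.7054 -0.9394 -0.0328 0.8500

o_n = [-1.1376, 1.3454, 0.1613]
J₁: ẑ×o_n = [-1.3454, -1.1376, 0.0000], ω = ẑ
J2: z=[-0.9994, -0.0349, 0.0000] o=[-0.0262, 0.7495, 0.0000] → [-0.0056, 0.1612, -0.6343, -0.9994, -0.0349, 0.0000]
J3: z=[-0.9994, -0.0349, 0.0000] o=[-0.4457, 1.0160, -0.6954] → [-0.0299, 0.8561, -0.3533, -0.9994, -0.0349, 0.0000]
J4: z=[-0.9994, -0.0349, 0.0000] o=[-0.9630, 1.2142, -0.6167] → [-0.0272, 0.7775, -0.1372, -0.9994, -0.0349, 0.0000]
V = J·q̇ = [-1.1554, -0.6275, -0.7054, -0.9394, -0.0328, 0.8500]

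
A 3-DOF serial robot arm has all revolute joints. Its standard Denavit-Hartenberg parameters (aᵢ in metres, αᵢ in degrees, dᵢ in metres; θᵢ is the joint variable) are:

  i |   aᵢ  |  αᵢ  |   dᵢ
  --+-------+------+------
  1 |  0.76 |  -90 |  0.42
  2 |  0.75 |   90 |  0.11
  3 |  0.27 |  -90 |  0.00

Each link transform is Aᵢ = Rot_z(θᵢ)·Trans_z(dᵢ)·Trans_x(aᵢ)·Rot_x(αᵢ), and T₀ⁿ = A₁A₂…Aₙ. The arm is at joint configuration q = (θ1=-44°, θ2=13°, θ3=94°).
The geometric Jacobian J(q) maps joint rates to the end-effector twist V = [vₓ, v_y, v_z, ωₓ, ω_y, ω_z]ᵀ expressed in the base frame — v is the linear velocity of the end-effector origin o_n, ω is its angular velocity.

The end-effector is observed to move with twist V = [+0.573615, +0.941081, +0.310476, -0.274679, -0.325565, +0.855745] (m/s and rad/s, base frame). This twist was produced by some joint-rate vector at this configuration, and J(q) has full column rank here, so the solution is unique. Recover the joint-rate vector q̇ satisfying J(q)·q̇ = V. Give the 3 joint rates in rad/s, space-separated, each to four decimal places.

o_n = [1.3227, -0.7500, 0.2555]
J₁: ẑ×o_n = [0.7500, 1.3227, -0.0000], ω = ẑ
J2: z=[0.6947, 0.7193, 0.0000] o=[0.5467, -0.5279, 0.4200] → [-0.1183, 0.1143, -0.7124, 0.6947, 0.7193, 0.0000]
J3: z=[0.1618, -0.1563, 0.9744] o=[1.1488, -0.9565, 0.2513] → [-0.2019, 0.1688, 0.0606, 0.1618, -0.1563, 0.9744]
q̇ = J⁺·V = [0.7320, -0.4250, 0.1270]

0.7320 -0.4250 0.1270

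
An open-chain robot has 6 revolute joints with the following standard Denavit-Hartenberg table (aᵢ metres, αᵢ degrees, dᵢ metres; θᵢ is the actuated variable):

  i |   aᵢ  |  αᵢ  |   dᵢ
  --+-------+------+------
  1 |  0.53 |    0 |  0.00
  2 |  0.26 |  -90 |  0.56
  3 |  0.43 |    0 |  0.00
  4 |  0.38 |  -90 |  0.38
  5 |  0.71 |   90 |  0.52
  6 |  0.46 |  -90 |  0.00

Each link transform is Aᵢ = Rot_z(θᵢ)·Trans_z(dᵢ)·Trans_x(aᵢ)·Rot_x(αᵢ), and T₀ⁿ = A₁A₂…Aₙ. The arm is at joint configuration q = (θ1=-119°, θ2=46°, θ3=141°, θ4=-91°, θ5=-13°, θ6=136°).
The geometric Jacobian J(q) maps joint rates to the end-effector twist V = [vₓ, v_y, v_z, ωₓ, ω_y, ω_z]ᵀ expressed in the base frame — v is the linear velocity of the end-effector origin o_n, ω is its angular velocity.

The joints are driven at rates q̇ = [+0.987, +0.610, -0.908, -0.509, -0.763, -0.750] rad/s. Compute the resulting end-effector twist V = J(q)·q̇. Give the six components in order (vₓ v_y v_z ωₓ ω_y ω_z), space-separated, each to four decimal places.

o_n = [0.1191, -0.1022, -0.8243]
J₁: ẑ×o_n = [0.1022, 0.1191, -0.0000], ω = ẑ
J2: z=[0.0000, 0.0000, 1.0000] o=[-0.2569, -0.4635, 0.0000] → [-0.3613, 0.3761, 0.0000, 0.0000, 0.0000, 1.0000]
J3: z=[0.9563, 0.2924, 0.0000] o=[-0.1809, -0.7122, 0.5600] → [-0.4047, 1.3238, 0.4956, 0.9563, 0.2924, 0.0000]
J4: z=[0.9563, 0.2924, 0.0000] o=[-0.2786, -0.3926, 0.2894] → [-0.3256, 1.0650, 0.1614, 0.9563, 0.2924, 0.0000]
J5: z=[-0.2240, 0.7326, -0.6428] o=[0.1562, -0.5151, -0.0017] → [-0.3372, -0.1604, -0.0653, -0.2240, 0.7326, -0.6428]
J6: z=[0.8895, 0.4232, 0.1723] o=[0.3225, -0.5127, -0.8659] → [-0.0531, -0.0720, 0.4512, 0.8895, 0.4232, 0.1723]
V = J·q̇ = [0.7109, -1.2208, -0.8207, -1.8513, -1.2906, 1.9582]

0.7109 -1.2208 -0.8207 -1.8513 -1.2906 1.9582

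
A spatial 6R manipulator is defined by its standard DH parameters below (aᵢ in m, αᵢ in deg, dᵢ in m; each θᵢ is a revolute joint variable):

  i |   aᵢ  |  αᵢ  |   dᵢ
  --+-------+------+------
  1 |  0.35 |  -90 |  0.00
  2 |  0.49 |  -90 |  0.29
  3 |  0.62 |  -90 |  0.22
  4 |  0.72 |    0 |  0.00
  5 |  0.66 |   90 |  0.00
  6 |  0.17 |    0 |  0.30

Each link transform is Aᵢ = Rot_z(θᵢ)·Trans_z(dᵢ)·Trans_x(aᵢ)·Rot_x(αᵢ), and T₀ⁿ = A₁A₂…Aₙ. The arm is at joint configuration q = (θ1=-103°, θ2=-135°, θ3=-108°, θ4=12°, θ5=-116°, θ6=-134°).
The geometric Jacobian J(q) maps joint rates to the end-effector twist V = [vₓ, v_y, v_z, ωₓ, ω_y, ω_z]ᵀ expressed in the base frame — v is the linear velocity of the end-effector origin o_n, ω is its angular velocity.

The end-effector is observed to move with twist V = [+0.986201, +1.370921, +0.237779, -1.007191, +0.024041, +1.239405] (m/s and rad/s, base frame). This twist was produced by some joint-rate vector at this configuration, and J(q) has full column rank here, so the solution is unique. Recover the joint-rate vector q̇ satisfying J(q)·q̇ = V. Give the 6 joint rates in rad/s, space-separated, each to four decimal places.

0.8680 -0.2970 0.5790 0.3780 -0.4780 0.7140

o_n = [0.9348, -0.8861, 0.4373]
J₁: ẑ×o_n = [0.8861, 0.9348, -0.0000], ω = ẑ
J2: z=[0.9744, -0.2250, 0.0000] o=[-0.0787, -0.3410, 0.0000] → [-0.0984, -0.4261, -0.3031, 0.9744, -0.2250, 0.0000]
J3: z=[-0.1591, -0.6890, 0.7071] o=[0.2818, -0.0687, 0.3465] → [0.5154, 0.4762, 0.5799, -0.1591, -0.6890, 0.7071]
J4: z=[0.4524, 0.5857, 0.6725] o=[0.7908, -0.4849, 0.3666] → [0.3112, 0.0648, -0.2658, 0.4524, 0.5857, 0.6725]
J5: z=[0.4524, 0.5857, 0.6725] o=[1.4327, -0.6824, 0.1068] → [0.3306, -0.4843, 0.1995, 0.4524, 0.5857, 0.6725]
J6: z=[-0.8130, 0.5808, 0.0410] o=[1.1907, -1.0554, 0.5945] → [-0.0983, -0.1383, 0.0109, -0.8130, 0.5808, 0.0410]
q̇ = J⁺·V = [0.8680, -0.2970, 0.5790, 0.3780, -0.4780, 0.7140]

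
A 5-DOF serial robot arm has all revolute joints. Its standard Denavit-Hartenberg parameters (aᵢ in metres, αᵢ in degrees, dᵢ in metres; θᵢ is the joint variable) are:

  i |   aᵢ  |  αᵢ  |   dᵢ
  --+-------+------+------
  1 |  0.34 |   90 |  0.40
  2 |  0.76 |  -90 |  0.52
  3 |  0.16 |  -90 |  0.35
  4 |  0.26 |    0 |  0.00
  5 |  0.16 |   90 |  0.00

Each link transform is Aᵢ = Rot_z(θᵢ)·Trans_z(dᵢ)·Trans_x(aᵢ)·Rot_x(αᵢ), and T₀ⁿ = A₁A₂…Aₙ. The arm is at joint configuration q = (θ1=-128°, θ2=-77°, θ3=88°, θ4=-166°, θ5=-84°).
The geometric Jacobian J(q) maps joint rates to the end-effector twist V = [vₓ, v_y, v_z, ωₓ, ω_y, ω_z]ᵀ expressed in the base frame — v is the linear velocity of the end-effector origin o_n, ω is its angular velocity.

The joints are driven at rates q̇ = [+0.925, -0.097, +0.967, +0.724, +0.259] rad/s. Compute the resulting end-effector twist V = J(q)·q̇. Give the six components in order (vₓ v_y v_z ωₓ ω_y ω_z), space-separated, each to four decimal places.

o_n = [-0.9969, -0.1927, -0.2765]
J₁: ẑ×o_n = [0.1927, -0.9969, 0.0000], ω = ẑ
J2: z=[-0.7880, 0.6157, 0.0000] o=[-0.2093, -0.2679, 0.4000] → [-0.4165, -0.5331, 0.4256, -0.7880, 0.6157, 0.0000]
J3: z=[-0.5999, -0.7678, 0.2250] o=[-0.7243, -0.0825, -0.3405] → [-0.0244, -0.0229, -0.1431, -0.5999, -0.7678, 0.2250]
J4: z=[0.1659, 0.1557, 0.9738] o=[-0.8091, -0.4507, -0.2672] → [-0.2526, -0.1814, 0.0720, 0.1659, 0.1557, 0.9738]
J5: z=[0.1659, 0.1557, 0.9738] o=[-1.0443, -0.3422, -0.2445] → [-0.1505, 0.0514, 0.0174, 0.1659, 0.1557, 0.9738]
V = J·q̇ = [-0.0268, -1.0105, -0.1230, -0.3406, -0.6492, 2.0997]

-0.0268 -1.0105 -0.1230 -0.3406 -0.6492 2.0997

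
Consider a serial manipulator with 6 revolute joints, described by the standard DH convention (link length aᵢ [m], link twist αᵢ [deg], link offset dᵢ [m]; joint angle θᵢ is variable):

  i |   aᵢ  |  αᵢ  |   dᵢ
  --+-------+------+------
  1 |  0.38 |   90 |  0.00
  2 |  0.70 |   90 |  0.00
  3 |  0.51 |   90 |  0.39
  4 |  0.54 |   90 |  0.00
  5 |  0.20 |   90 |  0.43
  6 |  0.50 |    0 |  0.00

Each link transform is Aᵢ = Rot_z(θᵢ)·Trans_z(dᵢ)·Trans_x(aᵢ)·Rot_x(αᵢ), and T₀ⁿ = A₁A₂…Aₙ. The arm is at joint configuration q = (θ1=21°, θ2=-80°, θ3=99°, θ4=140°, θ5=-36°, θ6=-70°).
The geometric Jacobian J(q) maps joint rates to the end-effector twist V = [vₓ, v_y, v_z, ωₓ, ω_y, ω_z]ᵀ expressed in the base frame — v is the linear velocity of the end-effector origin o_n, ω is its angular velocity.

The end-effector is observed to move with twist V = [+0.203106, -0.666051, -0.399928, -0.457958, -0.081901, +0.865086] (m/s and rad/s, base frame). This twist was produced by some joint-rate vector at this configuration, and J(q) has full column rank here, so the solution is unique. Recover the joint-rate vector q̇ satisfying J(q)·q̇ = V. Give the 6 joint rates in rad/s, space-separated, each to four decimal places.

o_n = [-0.4582, 0.0291, -0.6580]
J₁: ẑ×o_n = [-0.0291, -0.4582, 0.0000], ω = ẑ
J2: z=[0.3584, -0.9336, 0.0000] o=[0.3548, 0.1362, 0.0000] → [0.6143, 0.2358, -0.7974, 0.3584, -0.9336, 0.0000]
J3: z=[-0.9194, -0.3529, -0.1736] o=[0.4682, 0.1797, -0.6894] → [-0.0372, 0.1897, -0.1885, -0.9194, -0.3529, -0.1736]
J4: z=[0.2162, -0.0846, -0.9727] o=[0.2773, -0.4331, -0.6785] → [0.4478, 0.7110, 0.0377, 0.2162, -0.0846, -0.9727]
J5: z=[-0.4931, -0.8693, -0.0340] o=[-0.1778, -0.1702, -0.8025] → [-0.1189, 0.0808, -0.3420, -0.4931, -0.8693, -0.0340]
J6: z=[0.3204, -0.2178, 0.9219] o=[-0.5516, -0.4552, -0.7399] → [-0.4643, 0.0598, 0.1755, 0.3204, -0.2178, 0.9219]
q̇ = J⁺·V = [0.8190, 0.3940, 0.5330, -0.5990, -0.3630, -0.4950]

0.8190 0.3940 0.5330 -0.5990 -0.3630 -0.4950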